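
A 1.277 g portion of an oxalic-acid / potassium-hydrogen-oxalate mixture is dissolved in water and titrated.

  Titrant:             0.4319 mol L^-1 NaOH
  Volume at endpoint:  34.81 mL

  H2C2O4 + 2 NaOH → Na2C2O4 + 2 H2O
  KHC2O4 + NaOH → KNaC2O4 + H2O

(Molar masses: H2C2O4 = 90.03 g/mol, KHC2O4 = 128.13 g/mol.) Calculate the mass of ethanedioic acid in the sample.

n(NaOH) = 0.03481 × 0.4319 = 0.01503 mol
Let x = n(H2C2O4), y = n(KHC2O4).
Titrant: 2x + 1y = 0.01503;  mass: 90.03x + 128.13y = 1.277
Solving, x = 3.906 × 10^-3 mol, y = 7.222 × 10^-3 mol
mass of H2C2O4 = 3.906 × 10^-3 × 90.03 = 0.3517 g

0.3517 g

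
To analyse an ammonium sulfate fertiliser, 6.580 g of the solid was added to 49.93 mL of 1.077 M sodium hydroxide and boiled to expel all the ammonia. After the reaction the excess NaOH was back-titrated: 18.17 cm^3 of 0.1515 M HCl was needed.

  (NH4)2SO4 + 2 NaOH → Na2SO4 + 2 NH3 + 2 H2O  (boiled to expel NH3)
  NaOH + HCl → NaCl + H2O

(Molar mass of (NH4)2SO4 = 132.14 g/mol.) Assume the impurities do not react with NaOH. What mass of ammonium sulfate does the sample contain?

3.371 g

n(NaOH) added = 0.04993 × 1.077 = 0.05377 mol
n(HCl) used in back-titration = 0.01817 × 0.1515 = 2.753 × 10^-3 mol
n(NaOH) left over = 2.753 × 10^-3 mol (1:1 ratio)
n(NaOH) consumed by analyte = 0.05377 − 2.753 × 10^-3 = 0.05102 mol
From the 1:2 ratio, n((NH4)2SO4) = 1/2 × 0.05102 = 0.02551 mol
mass of (NH4)2SO4 = 0.02551 × 132.14 = 3.371 g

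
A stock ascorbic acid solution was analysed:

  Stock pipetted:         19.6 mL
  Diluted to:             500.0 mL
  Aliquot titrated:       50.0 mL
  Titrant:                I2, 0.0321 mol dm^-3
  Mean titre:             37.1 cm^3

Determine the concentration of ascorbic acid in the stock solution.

0.608 mol/L

C6H8O6 + I2 → C6H6O6 + 2 HI
n(I2) = 0.0371 × 0.0321 = 1.19 × 10^-3 mol
n(C6H8O6) in the aliquot = 1.19 × 10^-3 mol (1:1 ratio)
[C6H8O6]_dilute = 1.19 × 10^-3 / 0.0500 = 0.0238 mol/L
Dilution factor = 500.0 / 19.6 = 25.51
[C6H8O6]_stock = 0.0238 × 25.51 = 0.608 mol/L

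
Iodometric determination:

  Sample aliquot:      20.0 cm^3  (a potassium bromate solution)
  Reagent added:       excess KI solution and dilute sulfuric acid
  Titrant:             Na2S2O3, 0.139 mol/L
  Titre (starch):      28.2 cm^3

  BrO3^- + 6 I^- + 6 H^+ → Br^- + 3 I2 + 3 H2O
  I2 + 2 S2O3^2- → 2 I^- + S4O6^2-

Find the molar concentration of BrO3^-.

0.0327 mol/L

n(S2O3^2-) = 0.0282 × 0.139 = 3.92 × 10^-3 mol
n(I2) = n(S2O3^2-)/2 = 1.96 × 10^-3 mol
From the 1:3 ratio, n(BrO3^-) in the aliquot = 1/3 × 1.96 × 10^-3 = 6.53 × 10^-4 mol
[BrO3^-] = 6.53 × 10^-4 / 0.0200 = 0.0327 mol/L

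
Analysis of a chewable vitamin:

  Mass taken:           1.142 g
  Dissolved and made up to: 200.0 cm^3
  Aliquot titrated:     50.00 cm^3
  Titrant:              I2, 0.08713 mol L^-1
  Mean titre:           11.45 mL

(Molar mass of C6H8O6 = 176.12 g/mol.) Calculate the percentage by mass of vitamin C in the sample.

61.54 %

C6H8O6 + I2 → C6H6O6 + 2 HI
n(I2) per titration = 0.01145 × 0.08713 = 9.976 × 10^-4 mol
n(C6H8O6) in each aliquot = 9.976 × 10^-4 mol (1:1 ratio)
n(C6H8O6) in the whole flask = 9.976 × 10^-4 × 200.0/50.00 = 3.991 × 10^-3 mol
mass of C6H8O6 = 3.991 × 10^-3 × 176.12 = 0.7028 g
% C6H8O6 = 0.7028 / 1.142 × 100 = 61.54 %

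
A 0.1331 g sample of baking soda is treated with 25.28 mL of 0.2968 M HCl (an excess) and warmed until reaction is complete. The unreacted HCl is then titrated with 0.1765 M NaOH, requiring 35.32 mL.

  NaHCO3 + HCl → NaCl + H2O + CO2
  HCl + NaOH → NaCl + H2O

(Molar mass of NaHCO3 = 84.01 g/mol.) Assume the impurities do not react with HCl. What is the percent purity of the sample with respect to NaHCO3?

n(HCl) added = 0.02528 × 0.2968 = 7.503 × 10^-3 mol
n(NaOH) used in back-titration = 0.03532 × 0.1765 = 6.234 × 10^-3 mol
n(HCl) left over = 6.234 × 10^-3 mol (1:1 ratio)
n(HCl) consumed by analyte = 7.503 × 10^-3 − 6.234 × 10^-3 = 1.269 × 10^-3 mol
n(NaHCO3) = 1.269 × 10^-3 mol (1:1 ratio)
mass of NaHCO3 = 1.269 × 10^-3 × 84.01 = 0.1066 g
% NaHCO3 = 0.1066 / 0.1331 × 100 = 80.10 %

80.10 %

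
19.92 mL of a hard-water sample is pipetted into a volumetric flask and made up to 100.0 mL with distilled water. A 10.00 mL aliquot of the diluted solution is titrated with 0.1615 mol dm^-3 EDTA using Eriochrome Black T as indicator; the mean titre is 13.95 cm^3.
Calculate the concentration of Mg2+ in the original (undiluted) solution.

Mg^2+ + EDTA^4- → [Mg(EDTA)]^2-
n(EDTA) = 0.01395 × 0.1615 = 2.253 × 10^-3 mol
n(Mg2+) in the aliquot = 2.253 × 10^-3 mol (1:1 ratio)
[Mg2+]_dilute = 2.253 × 10^-3 / 0.01000 = 0.2253 mol/L
Dilution factor = 100.0 / 19.92 = 5.020
[Mg2+]_stock = 0.2253 × 5.020 = 1.131 mol/L

1.131 mol/L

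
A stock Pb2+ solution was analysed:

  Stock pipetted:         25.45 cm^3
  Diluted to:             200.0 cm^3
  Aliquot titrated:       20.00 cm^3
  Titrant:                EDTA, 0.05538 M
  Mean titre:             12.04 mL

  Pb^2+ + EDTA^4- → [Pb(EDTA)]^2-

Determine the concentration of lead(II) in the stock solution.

0.2620 M

n(EDTA) = 0.01204 × 0.05538 = 6.668 × 10^-4 mol
n(Pb2+) in the aliquot = 6.668 × 10^-4 mol (1:1 ratio)
[Pb2+]_dilute = 6.668 × 10^-4 / 0.02000 = 0.03334 mol/L
Dilution factor = 200.0 / 25.45 = 7.859
[Pb2+]_stock = 0.03334 × 7.859 = 0.2620 mol/L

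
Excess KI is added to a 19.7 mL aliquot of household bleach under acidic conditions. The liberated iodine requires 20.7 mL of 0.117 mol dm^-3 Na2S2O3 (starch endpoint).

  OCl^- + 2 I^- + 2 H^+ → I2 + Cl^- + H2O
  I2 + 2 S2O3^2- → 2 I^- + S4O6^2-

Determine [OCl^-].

n(S2O3^2-) = 0.0207 × 0.117 = 2.42 × 10^-3 mol
n(I2) = n(S2O3^2-)/2 = 1.21 × 10^-3 mol
n(OCl^-) in the aliquot = 1.21 × 10^-3 mol (1:1 ratio)
[OCl^-] = 1.21 × 10^-3 / 0.0197 = 0.0615 mol/L

0.0615 mol/L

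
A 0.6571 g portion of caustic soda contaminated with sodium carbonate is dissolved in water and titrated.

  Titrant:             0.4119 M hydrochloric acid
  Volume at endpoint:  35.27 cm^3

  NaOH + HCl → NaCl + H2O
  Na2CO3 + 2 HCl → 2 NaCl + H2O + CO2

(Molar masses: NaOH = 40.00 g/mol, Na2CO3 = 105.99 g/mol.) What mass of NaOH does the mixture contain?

0.3472 g

n(HCl) = 0.03527 × 0.4119 = 0.01453 mol
Let x = n(NaOH), y = n(Na2CO3).
Titrant: 1x + 2y = 0.01453;  mass: 40.00x + 105.99y = 0.6571
Solving, x = 8.680 × 10^-3 mol, y = 2.924 × 10^-3 mol
mass of NaOH = 8.680 × 10^-3 × 40.00 = 0.3472 g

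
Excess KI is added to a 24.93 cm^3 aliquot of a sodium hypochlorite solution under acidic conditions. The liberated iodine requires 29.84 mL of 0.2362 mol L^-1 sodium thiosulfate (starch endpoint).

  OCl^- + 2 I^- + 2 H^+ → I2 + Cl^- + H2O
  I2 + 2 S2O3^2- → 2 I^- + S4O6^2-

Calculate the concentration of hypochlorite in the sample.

0.1414 mol/L

n(S2O3^2-) = 0.02984 × 0.2362 = 7.048 × 10^-3 mol
n(I2) = n(S2O3^2-)/2 = 3.524 × 10^-3 mol
n(OCl^-) in the aliquot = 3.524 × 10^-3 mol (1:1 ratio)
[OCl^-] = 3.524 × 10^-3 / 0.02493 = 0.1414 mol/L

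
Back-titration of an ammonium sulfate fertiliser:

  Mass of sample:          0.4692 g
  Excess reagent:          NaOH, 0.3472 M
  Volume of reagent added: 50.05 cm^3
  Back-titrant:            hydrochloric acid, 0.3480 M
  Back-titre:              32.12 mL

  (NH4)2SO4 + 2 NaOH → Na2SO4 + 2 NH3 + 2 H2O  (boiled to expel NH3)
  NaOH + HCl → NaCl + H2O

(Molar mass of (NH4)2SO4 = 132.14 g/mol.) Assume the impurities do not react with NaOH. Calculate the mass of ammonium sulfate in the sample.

0.4096 g

n(NaOH) added = 0.05005 × 0.3472 = 0.01738 mol
n(HCl) used in back-titration = 0.03212 × 0.3480 = 0.01118 mol
n(NaOH) left over = 0.01118 mol (1:1 ratio)
n(NaOH) consumed by analyte = 0.01738 − 0.01118 = 6.200 × 10^-3 mol
From the 1:2 ratio, n((NH4)2SO4) = 1/2 × 6.200 × 10^-3 = 3.100 × 10^-3 mol
mass of (NH4)2SO4 = 3.100 × 10^-3 × 132.14 = 0.4096 g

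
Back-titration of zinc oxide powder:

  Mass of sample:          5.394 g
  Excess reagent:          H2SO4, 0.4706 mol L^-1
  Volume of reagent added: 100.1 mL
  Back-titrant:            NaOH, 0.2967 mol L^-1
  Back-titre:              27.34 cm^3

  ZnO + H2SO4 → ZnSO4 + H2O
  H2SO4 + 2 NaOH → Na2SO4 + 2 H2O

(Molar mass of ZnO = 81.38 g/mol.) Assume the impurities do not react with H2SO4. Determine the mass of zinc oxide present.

3.504 g

n(H2SO4) added = 0.1001 × 0.4706 = 0.04711 mol
n(NaOH) used in back-titration = 0.02734 × 0.2967 = 8.112 × 10^-3 mol
From the 1:2 ratio, n(H2SO4) left over = 1/2 × 8.112 × 10^-3 = 4.056 × 10^-3 mol
n(H2SO4) consumed by analyte = 0.04711 − 4.056 × 10^-3 = 0.04305 mol
n(ZnO) = 0.04305 mol (1:1 ratio)
mass of ZnO = 0.04305 × 81.38 = 3.504 g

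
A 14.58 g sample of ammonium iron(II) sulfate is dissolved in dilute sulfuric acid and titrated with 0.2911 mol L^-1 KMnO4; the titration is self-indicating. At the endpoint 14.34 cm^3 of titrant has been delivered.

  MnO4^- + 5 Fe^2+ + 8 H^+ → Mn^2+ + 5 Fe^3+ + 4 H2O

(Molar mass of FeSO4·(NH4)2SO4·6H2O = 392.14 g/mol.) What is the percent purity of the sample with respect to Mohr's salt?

n(KMnO4) = 0.01434 L × 0.2911 mol/L = 4.174 × 10^-3 mol
From the 5:1 ratio, n(FeSO4·(NH4)2SO4·6H2O) = 5/1 × 4.174 × 10^-3 = 0.02087 mol
mass of FeSO4·(NH4)2SO4·6H2O = 0.02087 × 392.14 g/mol = 8.185 g
% FeSO4·(NH4)2SO4·6H2O = 8.185 / 14.58 × 100 = 56.14 %

56.14 %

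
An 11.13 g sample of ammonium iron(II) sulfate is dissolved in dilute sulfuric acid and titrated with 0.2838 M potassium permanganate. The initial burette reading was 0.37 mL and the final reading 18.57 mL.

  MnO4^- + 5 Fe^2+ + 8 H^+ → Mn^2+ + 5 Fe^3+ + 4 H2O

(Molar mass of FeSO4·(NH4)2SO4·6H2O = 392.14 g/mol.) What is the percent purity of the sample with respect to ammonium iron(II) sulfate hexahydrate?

n(KMnO4) = 0.01820 L × 0.2838 mol/L = 5.165 × 10^-3 mol
From the 5:1 ratio, n(FeSO4·(NH4)2SO4·6H2O) = 5/1 × 5.165 × 10^-3 = 0.02583 mol
mass of FeSO4·(NH4)2SO4·6H2O = 0.02583 × 392.14 g/mol = 10.13 g
% FeSO4·(NH4)2SO4·6H2O = 10.13 / 11.13 × 100 = 90.99 %

90.99 %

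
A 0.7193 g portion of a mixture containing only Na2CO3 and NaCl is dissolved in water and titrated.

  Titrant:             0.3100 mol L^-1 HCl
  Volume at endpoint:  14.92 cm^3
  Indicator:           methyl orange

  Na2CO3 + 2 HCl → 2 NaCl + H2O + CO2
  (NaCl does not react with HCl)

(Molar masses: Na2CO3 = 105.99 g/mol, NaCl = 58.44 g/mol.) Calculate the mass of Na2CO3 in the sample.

0.2451 g

n(HCl) = 0.01492 × 0.3100 = 4.625 × 10^-3 mol
Let x = n(Na2CO3), y = n(NaCl).
Titrant: 2x = 4.625 × 10^-3;  mass: 105.99x + 58.44y = 0.7193
Solving, x = 2.313 × 10^-3 mol, y = 8.114 × 10^-3 mol
mass of Na2CO3 = 2.313 × 10^-3 × 105.99 = 0.2451 g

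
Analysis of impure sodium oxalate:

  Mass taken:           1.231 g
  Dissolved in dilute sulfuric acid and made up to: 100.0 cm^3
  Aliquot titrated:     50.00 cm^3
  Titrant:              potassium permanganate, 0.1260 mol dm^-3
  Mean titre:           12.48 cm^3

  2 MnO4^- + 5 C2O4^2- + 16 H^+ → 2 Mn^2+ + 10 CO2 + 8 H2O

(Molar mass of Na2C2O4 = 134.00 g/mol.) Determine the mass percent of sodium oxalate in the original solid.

n(KMnO4) per titration = 0.01248 × 0.1260 = 1.572 × 10^-3 mol
From the 5:2 ratio, n(Na2C2O4) in each aliquot = 5/2 × 1.572 × 10^-3 = 3.931 × 10^-3 mol
n(Na2C2O4) in the whole flask = 3.931 × 10^-3 × 100.0/50.00 = 7.862 × 10^-3 mol
mass of Na2C2O4 = 7.862 × 10^-3 × 134.00 = 1.054 g
% Na2C2O4 = 1.054 / 1.231 × 100 = 85.59 %

85.59 %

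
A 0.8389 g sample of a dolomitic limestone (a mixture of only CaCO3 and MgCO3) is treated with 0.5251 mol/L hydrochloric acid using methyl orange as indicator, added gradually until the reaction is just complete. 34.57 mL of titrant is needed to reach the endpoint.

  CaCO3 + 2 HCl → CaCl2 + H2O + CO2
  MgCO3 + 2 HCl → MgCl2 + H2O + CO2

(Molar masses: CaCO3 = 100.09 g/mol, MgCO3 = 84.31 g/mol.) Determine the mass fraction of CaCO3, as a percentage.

n(HCl) = 0.03457 × 0.5251 = 0.01815 mol
Let x = n(CaCO3), y = n(MgCO3).
Titrant: 2x + 2y = 0.01815;  mass: 100.09x + 84.31y = 0.8389
Solving, x = 4.669 × 10^-3 mol, y = 4.408 × 10^-3 mol
mass of CaCO3 = 4.669 × 10^-3 × 100.09 = 0.4673 g
% CaCO3 = 0.4673 / 0.8389 × 100 = 55.70 %

55.70 %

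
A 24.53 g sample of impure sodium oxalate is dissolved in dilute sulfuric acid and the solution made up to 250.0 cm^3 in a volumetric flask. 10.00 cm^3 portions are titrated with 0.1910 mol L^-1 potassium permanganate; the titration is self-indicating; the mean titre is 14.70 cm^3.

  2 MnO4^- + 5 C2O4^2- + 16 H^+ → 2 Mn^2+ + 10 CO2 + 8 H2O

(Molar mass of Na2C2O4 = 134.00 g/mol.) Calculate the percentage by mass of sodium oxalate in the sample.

n(KMnO4) per titration = 0.01470 × 0.1910 = 2.808 × 10^-3 mol
From the 5:2 ratio, n(Na2C2O4) in each aliquot = 5/2 × 2.808 × 10^-3 = 7.019 × 10^-3 mol
n(Na2C2O4) in the whole flask = 7.019 × 10^-3 × 250.0/10.00 = 0.1755 mol
mass of Na2C2O4 = 0.1755 × 134.00 = 23.51 g
% Na2C2O4 = 23.51 / 24.53 × 100 = 95.86 %

95.86 %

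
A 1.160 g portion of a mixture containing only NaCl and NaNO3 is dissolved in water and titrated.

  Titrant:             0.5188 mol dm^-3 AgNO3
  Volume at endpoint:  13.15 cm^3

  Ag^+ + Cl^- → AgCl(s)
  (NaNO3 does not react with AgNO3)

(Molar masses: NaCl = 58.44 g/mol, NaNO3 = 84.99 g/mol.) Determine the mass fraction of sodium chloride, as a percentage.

34.37 %

n(AgNO3) = 0.01315 × 0.5188 = 6.822 × 10^-3 mol
Let x = n(NaCl), y = n(NaNO3).
Titrant: 1x = 6.822 × 10^-3;  mass: 58.44x + 84.99y = 1.160
Solving, x = 6.822 × 10^-3 mol, y = 8.958 × 10^-3 mol
mass of NaCl = 6.822 × 10^-3 × 58.44 = 0.3987 g
% NaCl = 0.3987 / 1.160 × 100 = 34.37 %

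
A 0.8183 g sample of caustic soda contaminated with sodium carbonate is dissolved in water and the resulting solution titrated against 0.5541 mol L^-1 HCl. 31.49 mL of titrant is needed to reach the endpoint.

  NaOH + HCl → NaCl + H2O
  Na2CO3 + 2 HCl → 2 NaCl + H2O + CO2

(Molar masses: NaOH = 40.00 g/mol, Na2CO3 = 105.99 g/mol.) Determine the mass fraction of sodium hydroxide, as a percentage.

40.02 %

n(HCl) = 0.03149 × 0.5541 = 0.01745 mol
Let x = n(NaOH), y = n(Na2CO3).
Titrant: 1x + 2y = 0.01745;  mass: 40.00x + 105.99y = 0.8183
Solving, x = 8.187 × 10^-3 mol, y = 4.631 × 10^-3 mol
mass of NaOH = 8.187 × 10^-3 × 40.00 = 0.3275 g
% NaOH = 0.3275 / 0.8183 × 100 = 40.02 %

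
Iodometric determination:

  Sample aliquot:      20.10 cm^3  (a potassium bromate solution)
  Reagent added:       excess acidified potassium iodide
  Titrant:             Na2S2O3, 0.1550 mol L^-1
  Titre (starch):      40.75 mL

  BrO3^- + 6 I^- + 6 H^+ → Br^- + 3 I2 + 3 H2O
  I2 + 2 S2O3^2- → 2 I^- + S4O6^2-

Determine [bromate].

n(S2O3^2-) = 0.04075 × 0.1550 = 6.316 × 10^-3 mol
n(I2) = n(S2O3^2-)/2 = 3.158 × 10^-3 mol
From the 1:3 ratio, n(BrO3^-) in the aliquot = 1/3 × 3.158 × 10^-3 = 1.053 × 10^-3 mol
[BrO3^-] = 1.053 × 10^-3 / 0.02010 = 0.05237 mol/L

0.05237 mol/L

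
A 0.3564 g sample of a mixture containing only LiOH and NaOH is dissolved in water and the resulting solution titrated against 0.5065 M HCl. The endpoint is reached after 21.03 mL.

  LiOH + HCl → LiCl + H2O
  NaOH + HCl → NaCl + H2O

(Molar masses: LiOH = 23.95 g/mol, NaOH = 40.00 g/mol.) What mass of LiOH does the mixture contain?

n(HCl) = 0.02103 × 0.5065 = 0.01065 mol
Let x = n(LiOH), y = n(NaOH).
Titrant: 1x + 1y = 0.01065;  mass: 23.95x + 40.00y = 0.3564
Solving, x = 4.341 × 10^-3 mol, y = 6.311 × 10^-3 mol
mass of LiOH = 4.341 × 10^-3 × 23.95 = 0.1040 g

0.1040 g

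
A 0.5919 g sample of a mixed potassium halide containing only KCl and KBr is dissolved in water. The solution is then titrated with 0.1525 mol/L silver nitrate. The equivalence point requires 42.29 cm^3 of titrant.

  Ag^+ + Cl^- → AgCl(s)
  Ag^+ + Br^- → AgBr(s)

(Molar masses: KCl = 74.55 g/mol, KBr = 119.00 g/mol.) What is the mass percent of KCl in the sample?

n(AgNO3) = 0.04229 × 0.1525 = 6.449 × 10^-3 mol
Let x = n(KCl), y = n(KBr).
Titrant: 1x + 1y = 6.449 × 10^-3;  mass: 74.55x + 119.00y = 0.5919
Solving, x = 3.950 × 10^-3 mol, y = 2.500 × 10^-3 mol
mass of KCl = 3.950 × 10^-3 × 74.55 = 0.2944 g
% KCl = 0.2944 / 0.5919 × 100 = 49.74 %

49.74 %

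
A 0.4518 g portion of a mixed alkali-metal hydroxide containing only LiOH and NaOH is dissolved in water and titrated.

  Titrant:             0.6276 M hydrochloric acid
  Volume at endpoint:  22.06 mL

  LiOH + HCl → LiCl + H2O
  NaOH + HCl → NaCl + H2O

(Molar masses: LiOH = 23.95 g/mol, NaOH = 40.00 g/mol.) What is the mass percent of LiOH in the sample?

n(HCl) = 0.02206 × 0.6276 = 0.01384 mol
Let x = n(LiOH), y = n(NaOH).
Titrant: 1x + 1y = 0.01384;  mass: 23.95x + 40.00y = 0.4518
Solving, x = 6.355 × 10^-3 mol, y = 7.490 × 10^-3 mol
mass of LiOH = 6.355 × 10^-3 × 23.95 = 0.1522 g
% LiOH = 0.1522 / 0.4518 × 100 = 33.69 %

33.69 %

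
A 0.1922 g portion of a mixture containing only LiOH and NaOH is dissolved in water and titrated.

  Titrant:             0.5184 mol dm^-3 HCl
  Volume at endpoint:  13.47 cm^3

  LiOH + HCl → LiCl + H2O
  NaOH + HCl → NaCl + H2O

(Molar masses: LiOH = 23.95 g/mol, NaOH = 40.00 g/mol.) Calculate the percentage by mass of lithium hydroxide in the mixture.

n(HCl) = 0.01347 × 0.5184 = 6.983 × 10^-3 mol
Let x = n(LiOH), y = n(NaOH).
Titrant: 1x + 1y = 6.983 × 10^-3;  mass: 23.95x + 40.00y = 0.1922
Solving, x = 5.428 × 10^-3 mol, y = 1.555 × 10^-3 mol
mass of LiOH = 5.428 × 10^-3 × 23.95 = 0.1300 g
% LiOH = 0.1300 / 0.1922 × 100 = 67.63 %

67.63 %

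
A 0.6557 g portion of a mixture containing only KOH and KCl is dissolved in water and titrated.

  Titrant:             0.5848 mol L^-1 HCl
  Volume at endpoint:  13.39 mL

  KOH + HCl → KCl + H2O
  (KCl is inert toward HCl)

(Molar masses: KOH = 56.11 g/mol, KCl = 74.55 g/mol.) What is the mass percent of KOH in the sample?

n(HCl) = 0.01339 × 0.5848 = 7.830 × 10^-3 mol
Let x = n(KOH), y = n(KCl).
Titrant: 1x = 7.830 × 10^-3;  mass: 56.11x + 74.55y = 0.6557
Solving, x = 7.830 × 10^-3 mol, y = 2.902 × 10^-3 mol
mass of KOH = 7.830 × 10^-3 × 56.11 = 0.4394 g
% KOH = 0.4394 / 0.6557 × 100 = 67.01 %

67.01 %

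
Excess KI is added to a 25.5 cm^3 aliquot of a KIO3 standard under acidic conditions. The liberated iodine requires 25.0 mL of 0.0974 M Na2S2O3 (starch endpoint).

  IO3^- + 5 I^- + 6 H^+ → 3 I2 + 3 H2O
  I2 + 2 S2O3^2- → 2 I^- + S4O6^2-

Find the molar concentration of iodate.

0.0159 M

n(S2O3^2-) = 0.0250 × 0.0974 = 2.44 × 10^-3 mol
n(I2) = n(S2O3^2-)/2 = 1.22 × 10^-3 mol
From the 1:3 ratio, n(IO3^-) in the aliquot = 1/3 × 1.22 × 10^-3 = 4.06 × 10^-4 mol
[IO3^-] = 4.06 × 10^-4 / 0.0255 = 0.0159 mol/L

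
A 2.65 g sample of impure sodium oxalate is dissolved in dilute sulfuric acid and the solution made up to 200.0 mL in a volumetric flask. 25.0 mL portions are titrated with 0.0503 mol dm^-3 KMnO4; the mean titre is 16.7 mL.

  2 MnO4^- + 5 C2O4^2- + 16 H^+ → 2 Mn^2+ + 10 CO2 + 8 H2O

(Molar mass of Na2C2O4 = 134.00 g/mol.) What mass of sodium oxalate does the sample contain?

2.25 g

n(KMnO4) per titration = 0.0167 × 0.0503 = 8.40 × 10^-4 mol
From the 5:2 ratio, n(Na2C2O4) in each aliquot = 5/2 × 8.40 × 10^-4 = 2.10 × 10^-3 mol
n(Na2C2O4) in the whole flask = 2.10 × 10^-3 × 200.0/25.0 = 0.0168 mol
mass of Na2C2O4 = 0.0168 × 134.00 = 2.25 g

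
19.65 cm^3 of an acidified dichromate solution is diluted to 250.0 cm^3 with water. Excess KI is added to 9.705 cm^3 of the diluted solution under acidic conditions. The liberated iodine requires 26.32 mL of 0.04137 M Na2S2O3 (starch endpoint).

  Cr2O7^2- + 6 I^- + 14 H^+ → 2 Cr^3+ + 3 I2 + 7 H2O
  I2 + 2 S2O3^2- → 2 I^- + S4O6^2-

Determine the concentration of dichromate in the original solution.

n(S2O3^2-) = 0.02632 × 0.04137 = 1.089 × 10^-3 mol
n(I2) = n(S2O3^2-)/2 = 5.444 × 10^-4 mol
From the 1:3 ratio, n(Cr2O7^2-) in the aliquot = 1/3 × 5.444 × 10^-4 = 1.815 × 10^-4 mol
[Cr2O7^2-]_dilute = 1.815 × 10^-4 / 0.009705 = 0.01870 mol/L
[Cr2O7^2-]_original = 0.01870 × 250.0/19.65 = 0.2379 mol/L

0.2379 M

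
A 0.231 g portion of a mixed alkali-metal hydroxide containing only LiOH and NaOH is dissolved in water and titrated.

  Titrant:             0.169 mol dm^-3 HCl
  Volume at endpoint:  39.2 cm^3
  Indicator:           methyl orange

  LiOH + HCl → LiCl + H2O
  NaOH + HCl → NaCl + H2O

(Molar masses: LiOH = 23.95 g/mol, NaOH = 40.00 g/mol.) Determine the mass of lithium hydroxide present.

0.0507 g

n(HCl) = 0.0392 × 0.169 = 6.62 × 10^-3 mol
Let x = n(LiOH), y = n(NaOH).
Titrant: 1x + 1y = 6.62 × 10^-3;  mass: 23.95x + 40.00y = 0.231
Solving, x = 2.12 × 10^-3 mol, y = 4.51 × 10^-3 mol
mass of LiOH = 2.12 × 10^-3 × 23.95 = 0.0507 g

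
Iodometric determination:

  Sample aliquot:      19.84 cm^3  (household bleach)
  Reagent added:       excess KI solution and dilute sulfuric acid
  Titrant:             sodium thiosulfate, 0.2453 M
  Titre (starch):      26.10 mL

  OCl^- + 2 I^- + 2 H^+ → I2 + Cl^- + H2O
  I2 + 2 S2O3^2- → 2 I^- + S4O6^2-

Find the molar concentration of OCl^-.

n(S2O3^2-) = 0.02610 × 0.2453 = 6.402 × 10^-3 mol
n(I2) = n(S2O3^2-)/2 = 3.201 × 10^-3 mol
n(OCl^-) in the aliquot = 3.201 × 10^-3 mol (1:1 ratio)
[OCl^-] = 3.201 × 10^-3 / 0.01984 = 0.1613 mol/L

0.1613 M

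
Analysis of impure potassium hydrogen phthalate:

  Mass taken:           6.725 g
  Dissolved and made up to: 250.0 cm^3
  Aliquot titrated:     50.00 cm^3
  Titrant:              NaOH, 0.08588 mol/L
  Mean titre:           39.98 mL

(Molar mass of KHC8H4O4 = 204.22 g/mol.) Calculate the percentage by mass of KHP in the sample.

52.13 %

KHC8H4O4 + NaOH → KNaC8H4O4 + H2O
n(NaOH) per titration = 0.03998 × 0.08588 = 3.433 × 10^-3 mol
n(KHC8H4O4) in each aliquot = 3.433 × 10^-3 mol (1:1 ratio)
n(KHC8H4O4) in the whole flask = 3.433 × 10^-3 × 250.0/50.00 = 0.01717 mol
mass of KHC8H4O4 = 0.01717 × 204.22 = 3.506 g
% KHC8H4O4 = 3.506 / 6.725 × 100 = 52.13 %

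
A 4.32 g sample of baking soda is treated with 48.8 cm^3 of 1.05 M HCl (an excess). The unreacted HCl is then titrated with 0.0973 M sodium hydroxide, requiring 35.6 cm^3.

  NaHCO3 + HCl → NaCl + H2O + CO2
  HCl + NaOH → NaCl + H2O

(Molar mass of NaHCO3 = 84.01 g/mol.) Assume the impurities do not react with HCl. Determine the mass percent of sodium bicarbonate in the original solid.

n(HCl) added = 0.0488 × 1.05 = 0.0512 mol
n(NaOH) used in back-titration = 0.0356 × 0.0973 = 3.46 × 10^-3 mol
n(HCl) left over = 3.46 × 10^-3 mol (1:1 ratio)
n(HCl) consumed by analyte = 0.0512 − 3.46 × 10^-3 = 0.0478 mol
n(NaHCO3) = 0.0478 mol (1:1 ratio)
mass of NaHCO3 = 0.0478 × 84.01 = 4.01 g
% NaHCO3 = 4.01 / 4.32 × 100 = 92.9 %

92.9 %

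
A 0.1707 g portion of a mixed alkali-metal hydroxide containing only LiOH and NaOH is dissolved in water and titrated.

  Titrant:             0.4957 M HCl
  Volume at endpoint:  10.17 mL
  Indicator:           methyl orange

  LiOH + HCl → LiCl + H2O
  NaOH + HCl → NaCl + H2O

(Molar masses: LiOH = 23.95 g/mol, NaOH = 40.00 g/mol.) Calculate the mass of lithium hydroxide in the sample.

0.04619 g

n(HCl) = 0.01017 × 0.4957 = 5.041 × 10^-3 mol
Let x = n(LiOH), y = n(NaOH).
Titrant: 1x + 1y = 5.041 × 10^-3;  mass: 23.95x + 40.00y = 0.1707
Solving, x = 1.928 × 10^-3 mol, y = 3.113 × 10^-3 mol
mass of LiOH = 1.928 × 10^-3 × 23.95 = 0.04619 g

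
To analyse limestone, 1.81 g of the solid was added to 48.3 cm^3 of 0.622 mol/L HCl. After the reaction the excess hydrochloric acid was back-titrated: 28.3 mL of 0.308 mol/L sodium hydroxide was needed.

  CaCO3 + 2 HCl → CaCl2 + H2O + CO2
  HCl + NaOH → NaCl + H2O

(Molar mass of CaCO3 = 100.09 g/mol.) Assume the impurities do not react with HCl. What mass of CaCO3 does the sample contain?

1.07 g

n(HCl) added = 0.0483 × 0.622 = 0.0300 mol
n(NaOH) used in back-titration = 0.0283 × 0.308 = 8.72 × 10^-3 mol
n(HCl) left over = 8.72 × 10^-3 mol (1:1 ratio)
n(HCl) consumed by analyte = 0.0300 − 8.72 × 10^-3 = 0.0213 mol
From the 1:2 ratio, n(CaCO3) = 1/2 × 0.0213 = 0.0107 mol
mass of CaCO3 = 0.0107 × 100.09 = 1.07 g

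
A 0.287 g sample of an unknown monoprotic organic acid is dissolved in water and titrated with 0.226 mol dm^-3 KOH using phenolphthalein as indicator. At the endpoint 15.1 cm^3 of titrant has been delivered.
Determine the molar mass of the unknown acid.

84.1 g/mol

n(KOH) = 0.0151 L × 0.226 mol/L = 3.41 × 10^-3 mol
n(HA) = 3.41 × 10^-3 mol (1:1 ratio)
M = m / n = 0.287 g / 3.41 × 10^-3 mol = 84.1 g/mol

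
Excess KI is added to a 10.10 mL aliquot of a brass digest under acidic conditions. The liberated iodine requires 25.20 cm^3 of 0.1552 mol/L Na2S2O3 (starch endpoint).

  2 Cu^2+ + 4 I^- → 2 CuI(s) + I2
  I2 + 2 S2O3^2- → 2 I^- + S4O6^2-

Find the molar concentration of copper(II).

n(S2O3^2-) = 0.02520 × 0.1552 = 3.911 × 10^-3 mol
n(I2) = n(S2O3^2-)/2 = 1.956 × 10^-3 mol
From the 2:1 ratio, n(Cu2+) in the aliquot = 2/1 × 1.956 × 10^-3 = 3.911 × 10^-3 mol
[Cu2+] = 3.911 × 10^-3 / 0.01010 = 0.3872 mol/L

0.3872 mol/L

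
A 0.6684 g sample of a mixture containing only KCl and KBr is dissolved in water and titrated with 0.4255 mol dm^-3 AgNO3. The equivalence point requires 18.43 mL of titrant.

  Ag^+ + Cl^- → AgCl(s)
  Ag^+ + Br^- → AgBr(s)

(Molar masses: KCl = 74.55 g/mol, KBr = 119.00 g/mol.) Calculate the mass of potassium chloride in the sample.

n(AgNO3) = 0.01843 × 0.4255 = 7.842 × 10^-3 mol
Let x = n(KCl), y = n(KBr).
Titrant: 1x + 1y = 7.842 × 10^-3;  mass: 74.55x + 119.00y = 0.6684
Solving, x = 5.957 × 10^-3 mol, y = 1.885 × 10^-3 mol
mass of KCl = 5.957 × 10^-3 × 74.55 = 0.4441 g

0.4441 g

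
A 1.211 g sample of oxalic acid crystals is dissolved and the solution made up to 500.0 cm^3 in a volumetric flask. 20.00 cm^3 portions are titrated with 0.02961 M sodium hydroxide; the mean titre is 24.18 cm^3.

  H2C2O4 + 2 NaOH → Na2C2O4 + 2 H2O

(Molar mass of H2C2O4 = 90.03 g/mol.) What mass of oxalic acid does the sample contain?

n(NaOH) per titration = 0.02418 × 0.02961 = 7.160 × 10^-4 mol
From the 1:2 ratio, n(H2C2O4) in each aliquot = 1/2 × 7.160 × 10^-4 = 3.580 × 10^-4 mol
n(H2C2O4) in the whole flask = 3.580 × 10^-4 × 500.0/20.00 = 8.950 × 10^-3 mol
mass of H2C2O4 = 8.950 × 10^-3 × 90.03 = 0.8057 g

0.8057 g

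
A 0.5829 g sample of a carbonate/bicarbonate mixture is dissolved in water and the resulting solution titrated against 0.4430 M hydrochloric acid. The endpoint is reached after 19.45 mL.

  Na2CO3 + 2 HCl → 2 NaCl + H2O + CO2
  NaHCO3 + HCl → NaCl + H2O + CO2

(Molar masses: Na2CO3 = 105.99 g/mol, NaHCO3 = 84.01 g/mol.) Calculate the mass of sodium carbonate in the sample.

n(HCl) = 0.01945 × 0.4430 = 8.616 × 10^-3 mol
Let x = n(Na2CO3), y = n(NaHCO3).
Titrant: 2x + 1y = 8.616 × 10^-3;  mass: 105.99x + 84.01y = 0.5829
Solving, x = 2.272 × 10^-3 mol, y = 4.071 × 10^-3 mol
mass of Na2CO3 = 2.272 × 10^-3 × 105.99 = 0.2409 g

0.2409 g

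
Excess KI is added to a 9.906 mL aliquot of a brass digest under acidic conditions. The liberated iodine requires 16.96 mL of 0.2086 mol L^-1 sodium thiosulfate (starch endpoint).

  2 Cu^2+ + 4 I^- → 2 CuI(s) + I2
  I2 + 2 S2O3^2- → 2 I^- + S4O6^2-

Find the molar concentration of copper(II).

0.3571 mol/L

n(S2O3^2-) = 0.01696 × 0.2086 = 3.538 × 10^-3 mol
n(I2) = n(S2O3^2-)/2 = 1.769 × 10^-3 mol
From the 2:1 ratio, n(Cu2+) in the aliquot = 2/1 × 1.769 × 10^-3 = 3.538 × 10^-3 mol
[Cu2+] = 3.538 × 10^-3 / 0.009906 = 0.3571 mol/L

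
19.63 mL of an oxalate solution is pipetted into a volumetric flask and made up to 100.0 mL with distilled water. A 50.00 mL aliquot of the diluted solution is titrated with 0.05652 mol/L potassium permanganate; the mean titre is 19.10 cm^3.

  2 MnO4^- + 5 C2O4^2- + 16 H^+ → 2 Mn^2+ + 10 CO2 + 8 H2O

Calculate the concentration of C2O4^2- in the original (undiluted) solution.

0.2750 mol/L

n(KMnO4) = 0.01910 × 0.05652 = 1.080 × 10^-3 mol
From the 5:2 ratio, n(C2O4^2-) in the aliquot = 5/2 × 1.080 × 10^-3 = 2.699 × 10^-3 mol
[C2O4^2-]_dilute = 2.699 × 10^-3 / 0.05000 = 0.05398 mol/L
Dilution factor = 100.0 / 19.63 = 5.094
[C2O4^2-]_stock = 0.05398 × 5.094 = 0.2750 mol/L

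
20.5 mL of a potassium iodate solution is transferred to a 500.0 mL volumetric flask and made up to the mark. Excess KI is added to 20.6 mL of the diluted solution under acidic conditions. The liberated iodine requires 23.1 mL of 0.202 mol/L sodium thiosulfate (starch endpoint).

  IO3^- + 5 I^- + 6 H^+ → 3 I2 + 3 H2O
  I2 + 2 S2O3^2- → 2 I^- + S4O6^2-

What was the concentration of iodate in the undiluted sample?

n(S2O3^2-) = 0.0231 × 0.202 = 4.67 × 10^-3 mol
n(I2) = n(S2O3^2-)/2 = 2.33 × 10^-3 mol
From the 1:3 ratio, n(IO3^-) in the aliquot = 1/3 × 2.33 × 10^-3 = 7.78 × 10^-4 mol
[IO3^-]_dilute = 7.78 × 10^-4 / 0.0206 = 0.0378 mol/L
[IO3^-]_original = 0.0378 × 500.0/20.5 = 0.921 mol/L

0.921 mol/L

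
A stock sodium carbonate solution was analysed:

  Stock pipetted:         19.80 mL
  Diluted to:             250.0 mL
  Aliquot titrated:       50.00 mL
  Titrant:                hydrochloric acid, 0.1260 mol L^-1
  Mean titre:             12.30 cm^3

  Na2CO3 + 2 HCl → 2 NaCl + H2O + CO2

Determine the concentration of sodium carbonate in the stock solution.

n(HCl) = 0.01230 × 0.1260 = 1.550 × 10^-3 mol
From the 1:2 ratio, n(Na2CO3) in the aliquot = 1/2 × 1.550 × 10^-3 = 7.749 × 10^-4 mol
[Na2CO3]_dilute = 7.749 × 10^-4 / 0.05000 = 0.01550 mol/L
Dilution factor = 250.0 / 19.80 = 12.63
[Na2CO3]_stock = 0.01550 × 12.63 = 0.1957 mol/L

0.1957 mol/L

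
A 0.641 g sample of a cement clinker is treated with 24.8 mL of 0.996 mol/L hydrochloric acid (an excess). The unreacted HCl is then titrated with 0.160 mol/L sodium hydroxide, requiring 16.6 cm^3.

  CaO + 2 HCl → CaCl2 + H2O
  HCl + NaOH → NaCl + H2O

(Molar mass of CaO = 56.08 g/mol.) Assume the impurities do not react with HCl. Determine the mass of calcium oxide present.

0.618 g

n(HCl) added = 0.0248 × 0.996 = 0.0247 mol
n(NaOH) used in back-titration = 0.0166 × 0.160 = 2.66 × 10^-3 mol
n(HCl) left over = 2.66 × 10^-3 mol (1:1 ratio)
n(HCl) consumed by analyte = 0.0247 − 2.66 × 10^-3 = 0.0220 mol
From the 1:2 ratio, n(CaO) = 1/2 × 0.0220 = 0.0110 mol
mass of CaO = 0.0110 × 56.08 = 0.618 g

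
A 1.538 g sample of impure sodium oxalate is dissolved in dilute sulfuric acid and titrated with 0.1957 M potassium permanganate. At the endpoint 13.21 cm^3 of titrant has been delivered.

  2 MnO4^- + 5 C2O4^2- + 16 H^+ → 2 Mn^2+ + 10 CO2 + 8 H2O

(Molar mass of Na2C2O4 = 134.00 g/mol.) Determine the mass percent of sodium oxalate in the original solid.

n(KMnO4) = 0.01321 L × 0.1957 mol/L = 2.585 × 10^-3 mol
From the 5:2 ratio, n(Na2C2O4) = 5/2 × 2.585 × 10^-3 = 6.463 × 10^-3 mol
mass of Na2C2O4 = 6.463 × 10^-3 × 134.00 g/mol = 0.8660 g
% Na2C2O4 = 0.8660 / 1.538 × 100 = 56.31 %

56.31 %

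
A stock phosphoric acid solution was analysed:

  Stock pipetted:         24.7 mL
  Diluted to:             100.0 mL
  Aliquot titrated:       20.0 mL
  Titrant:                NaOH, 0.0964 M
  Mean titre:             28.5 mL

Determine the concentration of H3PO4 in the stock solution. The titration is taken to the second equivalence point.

H3PO4 + 2 NaOH → Na2HPO4 + 2 H2O
n(NaOH) = 0.0285 × 0.0964 = 2.75 × 10^-3 mol
From the 1:2 ratio, n(H3PO4) in the aliquot = 1/2 × 2.75 × 10^-3 = 1.37 × 10^-3 mol
[H3PO4]_dilute = 1.37 × 10^-3 / 0.0200 = 0.0687 mol/L
Dilution factor = 100.0 / 24.7 = 4.049
[H3PO4]_stock = 0.0687 × 4.049 = 0.278 mol/L

0.278 M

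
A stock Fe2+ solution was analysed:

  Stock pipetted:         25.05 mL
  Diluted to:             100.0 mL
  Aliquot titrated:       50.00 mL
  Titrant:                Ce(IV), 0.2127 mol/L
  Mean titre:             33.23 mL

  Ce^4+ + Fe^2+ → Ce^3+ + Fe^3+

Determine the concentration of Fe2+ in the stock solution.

0.5643 mol/L

n(Ce4+) = 0.03323 × 0.2127 = 7.068 × 10^-3 mol
n(Fe2+) in the aliquot = 7.068 × 10^-3 mol (1:1 ratio)
[Fe2+]_dilute = 7.068 × 10^-3 / 0.05000 = 0.1414 mol/L
Dilution factor = 100.0 / 25.05 = 3.992
[Fe2+]_stock = 0.1414 × 3.992 = 0.5643 mol/L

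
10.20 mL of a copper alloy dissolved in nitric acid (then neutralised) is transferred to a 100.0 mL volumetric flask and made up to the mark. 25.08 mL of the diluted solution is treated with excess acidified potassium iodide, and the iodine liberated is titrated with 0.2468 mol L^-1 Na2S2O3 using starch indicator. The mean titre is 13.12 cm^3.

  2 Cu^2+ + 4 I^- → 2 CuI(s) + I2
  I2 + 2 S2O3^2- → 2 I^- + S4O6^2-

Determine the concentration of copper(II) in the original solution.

n(S2O3^2-) = 0.01312 × 0.2468 = 3.238 × 10^-3 mol
n(I2) = n(S2O3^2-)/2 = 1.619 × 10^-3 mol
From the 2:1 ratio, n(Cu2+) in the aliquot = 2/1 × 1.619 × 10^-3 = 3.238 × 10^-3 mol
[Cu2+]_dilute = 3.238 × 10^-3 / 0.02508 = 0.1291 mol/L
[Cu2+]_original = 0.1291 × 100.0/10.20 = 1.266 mol/L

1.266 mol/L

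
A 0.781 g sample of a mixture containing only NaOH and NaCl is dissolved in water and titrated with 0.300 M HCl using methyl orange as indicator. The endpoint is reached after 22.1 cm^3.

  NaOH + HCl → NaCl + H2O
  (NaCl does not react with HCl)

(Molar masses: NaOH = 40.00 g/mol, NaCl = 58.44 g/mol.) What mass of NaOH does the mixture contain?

n(HCl) = 0.0221 × 0.300 = 6.63 × 10^-3 mol
Let x = n(NaOH), y = n(NaCl).
Titrant: 1x = 6.63 × 10^-3;  mass: 40.00x + 58.44y = 0.781
Solving, x = 6.63 × 10^-3 mol, y = 8.83 × 10^-3 mol
mass of NaOH = 6.63 × 10^-3 × 40.00 = 0.265 g

0.265 g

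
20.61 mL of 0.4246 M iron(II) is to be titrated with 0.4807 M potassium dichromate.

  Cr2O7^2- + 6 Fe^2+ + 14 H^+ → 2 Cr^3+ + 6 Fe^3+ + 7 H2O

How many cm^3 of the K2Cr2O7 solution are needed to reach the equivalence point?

n(Fe2+) = 0.02061 L × 0.4246 mol/L = 8.751 × 10^-3 mol
From the 1:6 stoichiometry, n(K2Cr2O7) = 1/6 × 8.751 × 10^-3 = 1.459 × 10^-3 mol
V(K2Cr2O7) = 1.459 × 10^-3 mol / 0.4807 mol/L = 0.003034 L = 3.034 mL

3.034 mL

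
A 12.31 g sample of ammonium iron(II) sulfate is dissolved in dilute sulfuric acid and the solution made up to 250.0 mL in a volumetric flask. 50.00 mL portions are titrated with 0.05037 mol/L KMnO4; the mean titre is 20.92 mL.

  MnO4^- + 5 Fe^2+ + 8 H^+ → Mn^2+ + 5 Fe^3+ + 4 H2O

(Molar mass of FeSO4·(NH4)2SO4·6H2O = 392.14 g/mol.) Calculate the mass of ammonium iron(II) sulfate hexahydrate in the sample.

n(KMnO4) per titration = 0.02092 × 0.05037 = 1.054 × 10^-3 mol
From the 5:1 ratio, n(FeSO4·(NH4)2SO4·6H2O) in each aliquot = 5/1 × 1.054 × 10^-3 = 5.269 × 10^-3 mol
n(FeSO4·(NH4)2SO4·6H2O) in the whole flask = 5.269 × 10^-3 × 250.0/50.00 = 0.02634 mol
mass of FeSO4·(NH4)2SO4·6H2O = 0.02634 × 392.14 = 10.33 g

10.33 g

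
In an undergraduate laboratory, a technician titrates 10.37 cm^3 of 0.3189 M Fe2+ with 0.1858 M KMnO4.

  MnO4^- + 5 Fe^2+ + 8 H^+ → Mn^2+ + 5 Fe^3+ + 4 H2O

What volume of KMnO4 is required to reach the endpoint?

n(Fe2+) = 0.01037 L × 0.3189 mol/L = 3.307 × 10^-3 mol
From the 1:5 stoichiometry, n(KMnO4) = 1/5 × 3.307 × 10^-3 = 6.614 × 10^-4 mol
V(KMnO4) = 6.614 × 10^-4 mol / 0.1858 mol/L = 0.003560 L = 3.560 mL

3.560 mL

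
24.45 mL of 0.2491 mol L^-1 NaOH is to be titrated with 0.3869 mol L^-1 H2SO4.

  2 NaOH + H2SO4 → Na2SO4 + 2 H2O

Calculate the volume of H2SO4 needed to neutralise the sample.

n(NaOH) = 0.02445 L × 0.2491 mol/L = 6.090 × 10^-3 mol
From the 1:2 stoichiometry, n(H2SO4) = 1/2 × 6.090 × 10^-3 = 3.045 × 10^-3 mol
V(H2SO4) = 3.045 × 10^-3 mol / 0.3869 mol/L = 0.007871 L = 7.871 mL

7.871 mL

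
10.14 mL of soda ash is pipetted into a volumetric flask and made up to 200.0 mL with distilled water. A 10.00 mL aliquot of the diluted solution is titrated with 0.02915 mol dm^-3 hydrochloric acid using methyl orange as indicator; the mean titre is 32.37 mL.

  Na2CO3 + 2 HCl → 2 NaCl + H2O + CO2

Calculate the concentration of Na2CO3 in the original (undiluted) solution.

0.9306 mol/L

n(HCl) = 0.03237 × 0.02915 = 9.436 × 10^-4 mol
From the 1:2 ratio, n(Na2CO3) in the aliquot = 1/2 × 9.436 × 10^-4 = 4.718 × 10^-4 mol
[Na2CO3]_dilute = 4.718 × 10^-4 / 0.01000 = 0.04718 mol/L
Dilution factor = 200.0 / 10.14 = 19.72
[Na2CO3]_stock = 0.04718 × 19.72 = 0.9306 mol/L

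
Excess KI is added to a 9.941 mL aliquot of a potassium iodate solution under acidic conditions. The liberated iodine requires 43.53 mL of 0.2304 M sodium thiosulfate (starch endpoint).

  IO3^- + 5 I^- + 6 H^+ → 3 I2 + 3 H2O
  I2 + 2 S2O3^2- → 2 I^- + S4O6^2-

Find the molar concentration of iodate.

n(S2O3^2-) = 0.04353 × 0.2304 = 0.01003 mol
n(I2) = n(S2O3^2-)/2 = 5.015 × 10^-3 mol
From the 1:3 ratio, n(IO3^-) in the aliquot = 1/3 × 5.015 × 10^-3 = 1.672 × 10^-3 mol
[IO3^-] = 1.672 × 10^-3 / 0.009941 = 0.1681 mol/L

0.1681 M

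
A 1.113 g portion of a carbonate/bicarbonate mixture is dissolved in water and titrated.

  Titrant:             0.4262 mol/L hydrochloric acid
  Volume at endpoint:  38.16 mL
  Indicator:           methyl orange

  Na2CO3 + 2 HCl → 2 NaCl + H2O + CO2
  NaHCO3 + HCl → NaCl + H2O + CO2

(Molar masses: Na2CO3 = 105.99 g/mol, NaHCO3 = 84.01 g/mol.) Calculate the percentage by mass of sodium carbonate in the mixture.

n(HCl) = 0.03816 × 0.4262 = 0.01626 mol
Let x = n(Na2CO3), y = n(NaHCO3).
Titrant: 2x + 1y = 0.01626;  mass: 105.99x + 84.01y = 1.113
Solving, x = 4.084 × 10^-3 mol, y = 8.096 × 10^-3 mol
mass of Na2CO3 = 4.084 × 10^-3 × 105.99 = 0.4328 g
% Na2CO3 = 0.4328 / 1.113 × 100 = 38.89 %

38.89 %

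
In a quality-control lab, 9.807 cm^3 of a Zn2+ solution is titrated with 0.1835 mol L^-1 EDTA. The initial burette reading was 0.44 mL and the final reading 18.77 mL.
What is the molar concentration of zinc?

0.3430 mol/L

Zn^2+ + EDTA^4- → [Zn(EDTA)]^2-
n(EDTA) = 0.01833 L × 0.1835 mol/L = 3.364 × 10^-3 mol
n(Zn2+) = 3.364 × 10^-3 mol (1:1 mole ratio)
[Zn2+] = 3.364 × 10^-3 mol / 0.009807 L = 0.3430 mol/L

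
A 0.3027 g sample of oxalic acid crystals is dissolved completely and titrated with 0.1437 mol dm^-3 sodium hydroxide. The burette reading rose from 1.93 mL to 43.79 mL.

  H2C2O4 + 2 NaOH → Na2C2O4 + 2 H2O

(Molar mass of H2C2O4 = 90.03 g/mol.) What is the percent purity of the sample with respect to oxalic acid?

89.45 %

n(NaOH) = 0.04186 L × 0.1437 mol/L = 6.015 × 10^-3 mol
From the 1:2 ratio, n(H2C2O4) = 1/2 × 6.015 × 10^-3 = 3.008 × 10^-3 mol
mass of H2C2O4 = 3.008 × 10^-3 × 90.03 g/mol = 0.2708 g
% H2C2O4 = 0.2708 / 0.3027 × 100 = 89.45 %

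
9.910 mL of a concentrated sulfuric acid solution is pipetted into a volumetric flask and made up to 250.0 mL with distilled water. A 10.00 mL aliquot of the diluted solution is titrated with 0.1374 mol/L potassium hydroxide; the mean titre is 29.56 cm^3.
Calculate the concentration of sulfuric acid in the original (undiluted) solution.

5.123 mol/L

H2SO4 + 2 KOH → K2SO4 + 2 H2O
n(KOH) = 0.02956 × 0.1374 = 4.062 × 10^-3 mol
From the 1:2 ratio, n(H2SO4) in the aliquot = 1/2 × 4.062 × 10^-3 = 2.031 × 10^-3 mol
[H2SO4]_dilute = 2.031 × 10^-3 / 0.01000 = 0.2031 mol/L
Dilution factor = 250.0 / 9.910 = 25.23
[H2SO4]_stock = 0.2031 × 25.23 = 5.123 mol/L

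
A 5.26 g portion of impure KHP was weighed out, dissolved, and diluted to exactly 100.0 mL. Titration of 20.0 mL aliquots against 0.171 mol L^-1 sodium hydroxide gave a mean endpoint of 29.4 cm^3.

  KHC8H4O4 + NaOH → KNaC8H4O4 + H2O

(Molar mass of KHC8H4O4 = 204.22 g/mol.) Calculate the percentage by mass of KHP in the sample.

97.6 %

n(NaOH) per titration = 0.0294 × 0.171 = 5.03 × 10^-3 mol
n(KHC8H4O4) in each aliquot = 5.03 × 10^-3 mol (1:1 ratio)
n(KHC8H4O4) in the whole flask = 5.03 × 10^-3 × 100.0/20.0 = 0.0251 mol
mass of KHC8H4O4 = 0.0251 × 204.22 = 5.13 g
% KHC8H4O4 = 5.13 / 5.26 × 100 = 97.6 %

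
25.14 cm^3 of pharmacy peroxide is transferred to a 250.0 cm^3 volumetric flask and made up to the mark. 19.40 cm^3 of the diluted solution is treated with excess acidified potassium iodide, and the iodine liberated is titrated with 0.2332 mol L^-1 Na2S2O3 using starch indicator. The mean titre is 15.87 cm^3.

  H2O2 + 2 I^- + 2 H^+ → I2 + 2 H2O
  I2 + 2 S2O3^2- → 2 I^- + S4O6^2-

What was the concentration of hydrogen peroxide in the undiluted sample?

n(S2O3^2-) = 0.01587 × 0.2332 = 3.701 × 10^-3 mol
n(I2) = n(S2O3^2-)/2 = 1.850 × 10^-3 mol
n(H2O2) in the aliquot = 1.850 × 10^-3 mol (1:1 ratio)
[H2O2]_dilute = 1.850 × 10^-3 / 0.01940 = 0.09538 mol/L
[H2O2]_original = 0.09538 × 250.0/25.14 = 0.9485 mol/L

0.9485 mol/L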